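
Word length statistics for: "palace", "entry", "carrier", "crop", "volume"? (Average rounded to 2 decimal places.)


Lengths: "palace"=6, "entry"=5, "carrier"=7, "crop"=4, "volume"=6
Sum = 28, Count = 5
Average = 28/5 = 5.60
= avg=5.60, min=4, max=7


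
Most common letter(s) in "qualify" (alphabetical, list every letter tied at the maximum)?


Word: "qualify"
Letter counts:
  'a': 1
  'f': 1
  'i': 1
  'l': 1
  'q': 1
  'u': 1
  'y': 1
Maximum count = 1
Most frequent = 'a', 'f', 'i', 'l', 'q', 'u', 'y' (1 time each)


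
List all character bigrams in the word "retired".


Word: "retired" (length 7)
Number of bigrams = 7 - 2 + 1 = 6
  Position 0: "re"
  Position 1: "et"
  Position 2: "ti"
  Position 3: "ir"
  Position 4: "re"
  Position 5: "ed"
Bigrams = "re", "et", "ti", "ir", "re", "ed"


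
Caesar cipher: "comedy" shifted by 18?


Word: "comedy"
Shift: 18
Each letter → (letter + shift) mod 26:
  'c' (2) + 18 = 20 → 'u'
  'o' (14) + 18 = 6 → 'g'
  'm' (12) + 18 = 4 → 'e'
  'e' (4) + 18 = 22 → 'w'
  'd' (3) + 18 = 21 → 'v'
  'y' (24) + 18 = 16 → 'q'
Result = "ugewvq"


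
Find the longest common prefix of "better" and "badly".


Word 1: "better"
Word 2: "badly"
Comparing from start:
  Pos 0: 'b' == 'b'
  Pos 1: 'e' != 'a' (stop)
LCP = "b" (length 1)


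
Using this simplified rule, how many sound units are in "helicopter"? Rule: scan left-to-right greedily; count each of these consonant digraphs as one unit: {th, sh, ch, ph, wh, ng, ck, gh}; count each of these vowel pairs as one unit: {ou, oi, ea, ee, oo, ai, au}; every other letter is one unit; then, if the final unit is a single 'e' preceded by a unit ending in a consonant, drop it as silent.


Word: "helicopter" (10 letters)
Left-to-right scan:
  [1] 'h' (letter)
  [2] 'e' (letter)
  [3] 'l' (letter)
  [4] 'i' (letter)
  [5] 'c' (letter)
  [6] 'o' (letter)
  [7] 'p' (letter)
  [8] 't' (letter)
  [9] 'e' (letter)
  [10] 'r' (letter)
Units from scan: 10
Sound units = 10 units


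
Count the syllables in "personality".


Word: "personality"
Syllable breakdown: per-son-al-i-ty
Counting: 5 parts
= 5 syllables


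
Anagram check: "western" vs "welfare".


Word 1: "western" → sorted: eenrstw
Word 2: "welfare" → sorted: aeeflrw
Same letters? eenrstw != aeeflrw
Anagram = No


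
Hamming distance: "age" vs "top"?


Comparing character by character (same length = 3):
  Pos 0: 'a' vs 't' !=
  Pos 1: 'g' vs 'o' !=
  Pos 2: 'e' vs 'p' !=
Hamming distance = 3


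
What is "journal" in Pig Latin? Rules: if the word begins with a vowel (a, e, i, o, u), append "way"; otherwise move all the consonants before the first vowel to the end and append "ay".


Word: "journal"
Starts with consonant(s) → move to end, add 'ay'
Consonant cluster: "j"
Pig Latin = "ournaljay"


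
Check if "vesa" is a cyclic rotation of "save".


Word: "save", Candidate: "vesa"
Method: check if candidate is substring of word+word
"savesave" contains "vesa"? Yes
Is rotation = Yes


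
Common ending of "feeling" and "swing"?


Word 1: "feeling"
Word 2: "swing"
Comparing from end:
  Pos -1: 'g' == 'g'
  Pos -2: 'n' == 'n'
  Pos -3: 'i' == 'i'
  Pos -4: 'l' != 'w' (stop)
LCS = "ing" (length 3)


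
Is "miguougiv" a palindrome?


Word: "miguougiv"
Reversed: "viguougim"
Forward == Backward? miguougiv != viguougim
Palindrome = No


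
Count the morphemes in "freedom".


Word: "freedom"
Morphemes: free / -dom
Each morpheme carries meaning
= 2 morphemes


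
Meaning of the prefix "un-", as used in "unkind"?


Prefix: un-
Example: unkind = un- + kind
Meaning = not / reverse


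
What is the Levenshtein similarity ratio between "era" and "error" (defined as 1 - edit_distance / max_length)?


Word 1: "era" (length 3)
Word 2: "error" (length 5)
One optimal edit sequence:
  1. keep 'e'
  2. insert 'r'  (+1)
  3. keep 'r'
  4. insert 'o'  (+1)
  5. substitute 'a' -> 'r'  (+1)
Edit distance = 3
Max length = max(3, 5) = 5
Similarity = 1 - 3/5
= 0.4000


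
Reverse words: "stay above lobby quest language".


Original: "stay above lobby quest language"
Words (1..n): stay | above | lobby | quest | language
Reversed (n..1): language | quest | lobby | above | stay
Result = "language quest lobby above stay"


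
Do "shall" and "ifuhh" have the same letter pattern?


Pattern of "shall": [0, 1, 2, 3, 3]
Pattern of "ifuhh": [0, 1, 2, 3, 3]
Patterns match
Same pattern = Yes


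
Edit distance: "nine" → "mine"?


Word 1: "nine" (length 4)
Word 2: "mine" (length 4)
One optimal edit sequence (insert/delete/substitute each cost 1):
  1. substitute 'n' -> 'm'  (+1)
  2. keep 'i'
  3. keep 'n'
  4. keep 'e'
Total edit operations: 1
Edit distance = 1


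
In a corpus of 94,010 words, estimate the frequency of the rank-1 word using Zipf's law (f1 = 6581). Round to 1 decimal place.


Zipf's law: f(r) = f(1) / r
f(1) = 6581
f(1) = 6581 / 1
= 6581.0 occurrences


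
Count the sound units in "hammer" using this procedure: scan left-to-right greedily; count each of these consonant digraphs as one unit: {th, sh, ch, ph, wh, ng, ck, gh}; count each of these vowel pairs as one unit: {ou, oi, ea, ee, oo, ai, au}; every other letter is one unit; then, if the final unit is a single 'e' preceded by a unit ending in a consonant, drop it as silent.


Word: "hammer" (6 letters)
Left-to-right scan:
  (1) 'h' (letter)
  (2) 'a' (letter)
  (3) 'm' (letter)
  (4) 'm' (letter)
  (5) 'e' (letter)
  (6) 'r' (letter)
Units from scan: 6
Sound units = 6 units


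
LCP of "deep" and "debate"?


Word 1: "deep"
Word 2: "debate"
Comparing from start:
  Pos 0: 'd' == 'd'
  Pos 1: 'e' == 'e'
  Pos 2: 'e' != 'b' (stop)
LCP = "de" (length 2)


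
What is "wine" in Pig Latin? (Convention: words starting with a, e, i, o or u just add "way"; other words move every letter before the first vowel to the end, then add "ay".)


Word: "wine"
Starts with consonant(s) → move to end, add 'ay'
Consonant cluster: "w"
Pig Latin = "ineway"


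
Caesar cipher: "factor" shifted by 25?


Word: "factor"
Shift: 25
Each letter → (letter + shift) mod 26:
  'f' (5) + 25 = 4 → 'e'
  'a' (0) + 25 = 25 → 'z'
  'c' (2) + 25 = 1 → 'b'
  't' (19) + 25 = 18 → 's'
  'o' (14) + 25 = 13 → 'n'
  'r' (17) + 25 = 16 → 'q'
Result = "ezbsnq"


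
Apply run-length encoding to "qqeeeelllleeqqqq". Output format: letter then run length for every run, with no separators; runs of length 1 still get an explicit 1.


String: "qqeeeelllleeqqqq"
Scanning for consecutive runs:
  'q' x 2
  'e' x 4
  'l' x 4
  'e' x 2
  'q' x 4
RLE = "q2e4l4e2q4"


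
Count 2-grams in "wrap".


Word: "wrap" (length 4)
Number of 2-grams = length - 2 + 1 = 4 - 2 + 1
= 3


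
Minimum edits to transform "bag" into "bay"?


Word 1: "bag" (length 3)
Word 2: "bay" (length 3)
One optimal edit sequence (insert/delete/substitute each cost 1):
  1. keep 'b'
  2. keep 'a'
  3. substitute 'g' -> 'y'  (+1)
Total edit operations: 1
Edit distance = 1


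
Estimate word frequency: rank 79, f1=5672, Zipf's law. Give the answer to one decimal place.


Zipf's law: f(r) = f(1) / r
f(1) = 5672
f(79) = 5672 / 79
= 71.8 occurrences


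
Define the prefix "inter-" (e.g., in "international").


Prefix: inter-
Example: international = inter- + national
Meaning = between


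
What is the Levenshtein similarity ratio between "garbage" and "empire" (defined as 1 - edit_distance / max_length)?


Word 1: "garbage" (length 7)
Word 2: "empire" (length 6)
One optimal edit sequence:
  1. delete 'g'  (+1)
  2. substitute 'a' -> 'e'  (+1)
  3. substitute 'r' -> 'm'  (+1)
  4. substitute 'b' -> 'p'  (+1)
  5. substitute 'a' -> 'i'  (+1)
  6. substitute 'g' -> 'r'  (+1)
  7. keep 'e'
Edit distance = 6
Max length = max(7, 6) = 7
Similarity = 1 - 6/7
= 0.1429


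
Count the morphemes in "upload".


Word: "upload"
Morphemes: up- / load
Each morpheme carries meaning
= 2 morphemes


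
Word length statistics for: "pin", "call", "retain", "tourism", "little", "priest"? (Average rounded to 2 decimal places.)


Lengths: "pin"=3, "call"=4, "retain"=6, "tourism"=7, "little"=6, "priest"=6
Sum = 32, Count = 6
Average = 32/6 = 5.33
= avg=5.33, min=3, max=7


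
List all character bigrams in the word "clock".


Word: "clock" (length 5)
Number of bigrams = 5 - 2 + 1 = 4
  Position 0: "cl"
  Position 1: "lo"
  Position 2: "oc"
  Position 3: "ck"
Bigrams = "cl", "lo", "oc", "ck"


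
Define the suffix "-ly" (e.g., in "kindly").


Suffix: -ly
As in: kindly -> kind + -ly
Meaning = in a manner


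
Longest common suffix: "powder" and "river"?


Word 1: "powder"
Word 2: "river"
Comparing from end:
  Pos -1: 'r' == 'r'
  Pos -2: 'e' == 'e'
  Pos -3: 'd' != 'v' (stop)
LCS = "er" (length 2)


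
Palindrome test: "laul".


Word: "laul"
Reversed: "lual"
Forward == Backward? laul != lual
Palindrome = No


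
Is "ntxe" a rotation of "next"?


Word: "next", Candidate: "ntxe"
Method: check if candidate is substring of word+word
"nextnext" contains "ntxe"? No
Is rotation = No


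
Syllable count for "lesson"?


Word: "lesson"
Syllable breakdown: les | son
Counting: 2 parts
= 2 syllables


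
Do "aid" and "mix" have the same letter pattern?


Pattern of "aid": [0, 1, 2]
Pattern of "mix": [0, 1, 2]
Patterns match
Same pattern = Yes


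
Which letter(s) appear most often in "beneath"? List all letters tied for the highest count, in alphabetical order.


Word: "beneath"
Letter counts:
  'a': 1
  'b': 1
  'e': 2
  'h': 1
  'n': 1
  't': 1
Maximum count = 2
Most frequent = 'e' (2 times each)


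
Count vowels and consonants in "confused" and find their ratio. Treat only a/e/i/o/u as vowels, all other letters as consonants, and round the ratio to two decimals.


Word: "confused"
Vowels (a,e,i,o,u): 3
Consonants: 5
Ratio = 3/5
= 0.60


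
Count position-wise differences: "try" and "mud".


Comparing character by character (same length = 3):
  Pos 0: 't' vs 'm' !=
  Pos 1: 'r' vs 'u' !=
  Pos 2: 'y' vs 'd' !=
Hamming distance = 3


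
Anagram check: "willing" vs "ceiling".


Word 1: "willing" → sorted: giillnw
Word 2: "ceiling" → sorted: cegiiln
Same letters? giillnw != cegiiln
Anagram = No


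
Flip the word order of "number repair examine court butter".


Original: "number repair examine court butter"
Words (1..n): number | repair | examine | court | butter
Reversed (n..1): butter | court | examine | repair | number
Result = "butter court examine repair number"


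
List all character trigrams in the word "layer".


Word: "layer" (length 5)
Number of trigrams = 5 - 3 + 1 = 3
  Position 0: "lay"
  Position 1: "aye"
  Position 2: "yer"
Trigrams = "lay", "aye", "yer"


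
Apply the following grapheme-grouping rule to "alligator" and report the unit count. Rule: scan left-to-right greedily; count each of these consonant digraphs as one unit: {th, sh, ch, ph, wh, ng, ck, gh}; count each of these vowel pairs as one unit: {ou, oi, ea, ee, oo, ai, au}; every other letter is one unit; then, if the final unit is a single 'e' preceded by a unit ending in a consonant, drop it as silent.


Word: "alligator" (9 letters)
Left-to-right scan:
  1. 'a' (letter)
  2. 'l' (letter)
  3. 'l' (letter)
  4. 'i' (letter)
  5. 'g' (letter)
  6. 'a' (letter)
  7. 't' (letter)
  8. 'o' (letter)
  9. 'r' (letter)
Units from scan: 9
Sound units = 9 units


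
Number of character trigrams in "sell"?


Word: "sell" (length 4)
Number of 3-grams = length - 3 + 1 = 4 - 3 + 1
= 2


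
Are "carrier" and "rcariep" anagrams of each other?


Word 1: "carrier" → sorted: aceirrr
Word 2: "rcariep" → sorted: aceiprr
Same letters? aceirrr != aceiprr
Anagram = No


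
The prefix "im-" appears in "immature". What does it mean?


Prefix: im-
Example: immature (im- + mature)
Meaning = not / into


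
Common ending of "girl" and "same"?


Word 1: "girl"
Word 2: "same"
Comparing from end:
  Pos -1: 'l' != 'e' (stop)
LCS = "" (length 0)


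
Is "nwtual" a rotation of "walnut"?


Word: "walnut", Candidate: "nwtual"
Method: check if candidate is substring of word+word
"walnutwalnut" contains "nwtual"? No
Is rotation = No


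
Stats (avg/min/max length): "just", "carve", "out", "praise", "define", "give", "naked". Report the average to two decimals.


Lengths: "just"=4, "carve"=5, "out"=3, "praise"=6, "define"=6, "give"=4, "naked"=5
Sum = 33, Count = 7
Average = 33/7 = 4.71
= avg=4.71, min=3, max=6


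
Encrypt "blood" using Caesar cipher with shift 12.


Word: "blood"
Shift: 12
Each letter → (letter + shift) mod 26:
  'b' (1) + 12 = 13 → 'n'
  'l' (11) + 12 = 23 → 'x'
  'o' (14) + 12 = 0 → 'a'
  'o' (14) + 12 = 0 → 'a'
  'd' (3) + 12 = 15 → 'p'
Result = "nxaap"


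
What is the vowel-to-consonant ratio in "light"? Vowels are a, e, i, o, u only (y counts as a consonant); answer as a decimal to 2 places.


Word: "light"
Vowels (a,e,i,o,u): 1
Consonants: 4
Ratio = 1/4
= 0.25


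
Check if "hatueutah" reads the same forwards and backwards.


Word: "hatueutah"
Reversed: "hatueutah"
Forward == Backward? hatueutah == hatueutah
Palindrome = Yes


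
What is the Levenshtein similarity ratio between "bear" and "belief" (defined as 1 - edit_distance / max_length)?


Word 1: "bear" (length 4)
Word 2: "belief" (length 6)
One optimal edit sequence:
  1. keep 'b'
  2. keep 'e'
  3. insert 'l'  (+1)
  4. insert 'i'  (+1)
  5. substitute 'a' -> 'e'  (+1)
  6. substitute 'r' -> 'f'  (+1)
Edit distance = 4
Max length = max(4, 6) = 6
Similarity = 1 - 4/6
= 0.3333


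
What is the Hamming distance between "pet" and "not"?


Comparing character by character (same length = 3):
  Pos 0: 'p' vs 'n' !=
  Pos 1: 'e' vs 'o' !=
  Pos 2: 't' vs 't' =
Hamming distance = 2


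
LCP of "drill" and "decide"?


Word 1: "drill"
Word 2: "decide"
Comparing from start:
  Pos 0: 'd' == 'd'
  Pos 1: 'r' != 'e' (stop)
LCP = "d" (length 1)


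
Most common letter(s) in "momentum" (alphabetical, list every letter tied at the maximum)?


Word: "momentum"
Letter counts:
  'e': 1
  'm': 3
  'n': 1
  'o': 1
  't': 1
  'u': 1
Maximum count = 3
Most frequent = 'm' (3 times each)


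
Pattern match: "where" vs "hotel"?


Pattern of "where": [0, 1, 2, 3, 2]
Pattern of "hotel": [0, 1, 2, 3, 4]
Patterns do not match
Same pattern = No


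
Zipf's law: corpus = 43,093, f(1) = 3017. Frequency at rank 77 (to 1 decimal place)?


Zipf's law: f(r) = f(1) / r
f(1) = 3017
f(77) = 3017 / 77
= 39.2 occurrences


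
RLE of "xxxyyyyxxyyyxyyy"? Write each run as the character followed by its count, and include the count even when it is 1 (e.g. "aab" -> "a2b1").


String: "xxxyyyyxxyyyxyyy"
Scanning for consecutive runs:
  'x' x 3
  'y' x 4
  'x' x 2
  'y' x 3
  'x' x 1
  'y' x 3
RLE = "x3y4x2y3x1y3"


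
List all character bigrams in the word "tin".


Word: "tin" (length 3)
Number of bigrams = 3 - 2 + 1 = 2
  Position 0: "ti"
  Position 1: "in"
Bigrams = "ti", "in"


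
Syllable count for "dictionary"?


Word: "dictionary"
Syllable breakdown: dic-tion-ar-y
Counting: 4 parts
= 4 syllables


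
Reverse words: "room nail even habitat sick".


Original: "room nail even habitat sick"
Words (1..n): room | nail | even | habitat | sick
Reversed (n..1): sick | habitat | even | nail | room
Result = "sick habitat even nail room"


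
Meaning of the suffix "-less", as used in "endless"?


Suffix: -less
Example: endless (end + -less)
Meaning = without


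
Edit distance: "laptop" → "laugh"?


Word 1: "laptop" (length 6)
Word 2: "laugh" (length 5)
One optimal edit sequence (insert/delete/substitute each cost 1):
  1. keep 'l'
  2. keep 'a'
  3. delete 'p'  (+1)
  4. substitute 't' -> 'u'  (+1)
  5. substitute 'o' -> 'g'  (+1)
  6. substitute 'p' -> 'h'  (+1)
Total edit operations: 4
Edit distance = 4


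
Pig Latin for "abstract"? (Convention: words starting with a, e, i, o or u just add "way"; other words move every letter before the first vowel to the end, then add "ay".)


Word: "abstract"
Starts with vowel → add 'way'
Pig Latin = "abstractway"


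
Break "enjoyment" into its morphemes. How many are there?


Word: "enjoyment"
Morphemes: en- / joy / -ment
Each morpheme carries meaning
= 3 morphemes


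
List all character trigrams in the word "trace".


Word: "trace" (length 5)
Number of trigrams = 5 - 3 + 1 = 3
  Position 0: "tra"
  Position 1: "rac"
  Position 2: "ace"
Trigrams = "tra", "rac", "ace"


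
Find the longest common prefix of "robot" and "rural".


Word 1: "robot"
Word 2: "rural"
Comparing from start:
  Pos 0: 'r' == 'r'
  Pos 1: 'o' != 'u' (stop)
LCP = "r" (length 1)


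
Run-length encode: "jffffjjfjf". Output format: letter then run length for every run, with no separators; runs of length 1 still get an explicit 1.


String: "jffffjjfjf"
Scanning for consecutive runs:
  'j' x 1
  'f' x 4
  'j' x 2
  'f' x 1
  'j' x 1
  'f' x 1
RLE = "j1f4j2f1j1f1"


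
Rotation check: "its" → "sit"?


Word: "its", Candidate: "sit"
Method: check if candidate is substring of word+word
"itsits" contains "sit"? Yes
Is rotation = Yes


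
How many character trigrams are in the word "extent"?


Word: "extent" (length 6)
Number of 3-grams = length - 3 + 1 = 6 - 3 + 1
= 4


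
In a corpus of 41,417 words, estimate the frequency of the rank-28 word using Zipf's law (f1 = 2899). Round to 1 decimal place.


Zipf's law: f(r) = f(1) / r
f(1) = 2899
f(28) = 2899 / 28
= 103.5 occurrences


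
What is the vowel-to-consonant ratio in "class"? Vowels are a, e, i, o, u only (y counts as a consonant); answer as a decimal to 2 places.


Word: "class"
Vowels (a,e,i,o,u): 1
Consonants: 4
Ratio = 1/4
= 0.25


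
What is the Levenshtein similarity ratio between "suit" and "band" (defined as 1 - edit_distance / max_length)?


Word 1: "suit" (length 4)
Word 2: "band" (length 4)
One optimal edit sequence:
  1. substitute 's' -> 'b'  (+1)
  2. substitute 'u' -> 'a'  (+1)
  3. substitute 'i' -> 'n'  (+1)
  4. substitute 't' -> 'd'  (+1)
Edit distance = 4
Max length = max(4, 4) = 4
Similarity = 1 - 4/4
= 0.0000


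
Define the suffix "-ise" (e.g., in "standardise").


Suffix: -ise
Example: standardise = standard + -ise
Meaning = to make


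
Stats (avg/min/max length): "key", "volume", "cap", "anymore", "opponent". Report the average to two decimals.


Lengths: "key"=3, "volume"=6, "cap"=3, "anymore"=7, "opponent"=8
Sum = 27, Count = 5
Average = 27/5 = 5.40
= avg=5.40, min=3, max=8


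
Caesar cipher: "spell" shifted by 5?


Word: "spell"
Shift: 5
Each letter → (letter + shift) mod 26:
  's' (18) + 5 = 23 → 'x'
  'p' (15) + 5 = 20 → 'u'
  'e' (4) + 5 = 9 → 'j'
  'l' (11) + 5 = 16 → 'q'
  'l' (11) + 5 = 16 → 'q'
Result = "xujqq"


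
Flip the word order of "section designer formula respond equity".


Original: "section designer formula respond equity"
Words (1..n): section | designer | formula | respond | equity
Reversed (n..1): equity | respond | formula | designer | section
Result = "equity respond formula designer section"


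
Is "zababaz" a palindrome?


Word: "zababaz"
Reversed: "zababaz"
Forward == Backward? zababaz == zababaz
Palindrome = Yes


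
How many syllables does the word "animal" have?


Word: "animal"
Syllable breakdown: an / i / mal
Counting: 3 parts
= 3 syllables


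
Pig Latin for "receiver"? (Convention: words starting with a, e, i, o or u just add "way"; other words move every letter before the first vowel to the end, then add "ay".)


Word: "receiver"
Starts with consonant(s) → move to end, add 'ay'
Consonant cluster: "r"
Pig Latin = "eceiverray"


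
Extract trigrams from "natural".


Word: "natural" (length 7)
Number of trigrams = 7 - 3 + 1 = 5
  Position 0: "nat"
  Position 1: "atu"
  Position 2: "tur"
  Position 3: "ura"
  Position 4: "ral"
Trigrams = "nat", "atu", "tur", "ura", "ral"


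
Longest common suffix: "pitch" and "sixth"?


Word 1: "pitch"
Word 2: "sixth"
Comparing from end:
  Pos -1: 'h' == 'h'
  Pos -2: 'c' != 't' (stop)
LCS = "h" (length 1)


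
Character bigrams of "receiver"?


Word: "receiver" (length 8)
Number of bigrams = 8 - 2 + 1 = 7
  Position 0: "re"
  Position 1: "ec"
  Position 2: "ce"
  Position 3: "ei"
  Position 4: "iv"
  Position 5: "ve"
  Position 6: "er"
Bigrams = "re", "ec", "ce", "ei", "iv", "ve", "er"


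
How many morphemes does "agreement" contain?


Word: "agreement"
Morphemes: agree / -ment
Each morpheme carries meaning
= 2 morphemes


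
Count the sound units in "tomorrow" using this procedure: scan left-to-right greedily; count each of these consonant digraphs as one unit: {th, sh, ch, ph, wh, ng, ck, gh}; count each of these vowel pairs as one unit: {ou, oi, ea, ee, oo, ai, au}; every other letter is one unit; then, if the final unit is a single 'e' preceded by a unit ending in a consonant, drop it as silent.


Word: "tomorrow" (8 letters)
Left-to-right scan:
  1. 't' (letter)
  2. 'o' (letter)
  3. 'm' (letter)
  4. 'o' (letter)
  5. 'r' (letter)
  6. 'r' (letter)
  7. 'o' (letter)
  8. 'w' (letter)
Units from scan: 8
Sound units = 8 units


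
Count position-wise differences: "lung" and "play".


Comparing character by character (same length = 4):
  Pos 0: 'l' vs 'p' !=
  Pos 1: 'u' vs 'l' !=
  Pos 2: 'n' vs 'a' !=
  Pos 3: 'g' vs 'y' !=
Hamming distance = 4


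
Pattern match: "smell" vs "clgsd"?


Pattern of "smell": [0, 1, 2, 3, 3]
Pattern of "clgsd": [0, 1, 2, 3, 4]
Patterns do not match
Same pattern = No


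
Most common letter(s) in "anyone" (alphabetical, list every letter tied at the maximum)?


Word: "anyone"
Letter counts:
  'a': 1
  'e': 1
  'n': 2
  'o': 1
  'y': 1
Maximum count = 2
Most frequent = 'n' (2 times each)


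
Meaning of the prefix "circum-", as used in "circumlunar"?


Prefix: circum-
As in: circumlunar -> circum- + lunar
Meaning = around


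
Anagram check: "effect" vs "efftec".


Word 1: "effect" → sorted: ceefft
Word 2: "efftec" → sorted: ceefft
Same letters? ceefft == ceefft
Anagram = Yes


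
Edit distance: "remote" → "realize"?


Word 1: "remote" (length 6)
Word 2: "realize" (length 7)
One optimal edit sequence (insert/delete/substitute each cost 1):
  1. keep 'r'
  2. keep 'e'
  3. insert 'a'  (+1)
  4. substitute 'm' -> 'l'  (+1)
  5. substitute 'o' -> 'i'  (+1)
  6. substitute 't' -> 'z'  (+1)
  7. keep 'e'
Total edit operations: 4
Edit distance = 4


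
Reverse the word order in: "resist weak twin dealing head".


Original: "resist weak twin dealing head"
Words (1..n): resist | weak | twin | dealing | head
Reversed (n..1): head | dealing | twin | weak | resist
Result = "head dealing twin weak resist"


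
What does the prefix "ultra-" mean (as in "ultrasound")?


Prefix: ultra-
As in: ultrasound -> ultra- + sound
Meaning = beyond


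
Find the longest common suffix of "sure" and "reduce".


Word 1: "sure"
Word 2: "reduce"
Comparing from end:
  Pos -1: 'e' == 'e'
  Pos -2: 'r' != 'c' (stop)
LCS = "e" (length 1)


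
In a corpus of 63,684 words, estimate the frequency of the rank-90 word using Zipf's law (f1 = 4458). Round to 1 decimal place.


Zipf's law: f(r) = f(1) / r
f(1) = 4458
f(90) = 4458 / 90
= 49.5 occurrences


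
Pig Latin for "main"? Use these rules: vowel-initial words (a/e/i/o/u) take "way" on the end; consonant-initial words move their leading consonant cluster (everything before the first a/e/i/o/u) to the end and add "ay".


Word: "main"
Starts with consonant(s) → move to end, add 'ay'
Consonant cluster: "m"
Pig Latin = "ainmay"


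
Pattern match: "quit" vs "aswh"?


Pattern of "quit": [0, 1, 2, 3]
Pattern of "aswh": [0, 1, 2, 3]
Patterns match
Same pattern = Yes


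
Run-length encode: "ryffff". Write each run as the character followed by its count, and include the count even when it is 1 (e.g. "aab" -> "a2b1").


String: "ryffff"
Scanning for consecutive runs:
  'r' x 1
  'y' x 1
  'f' x 4
RLE = "r1y1f4"


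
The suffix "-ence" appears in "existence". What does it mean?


Suffix: -ence
As in: existence -> exist + -ence
Meaning = state of


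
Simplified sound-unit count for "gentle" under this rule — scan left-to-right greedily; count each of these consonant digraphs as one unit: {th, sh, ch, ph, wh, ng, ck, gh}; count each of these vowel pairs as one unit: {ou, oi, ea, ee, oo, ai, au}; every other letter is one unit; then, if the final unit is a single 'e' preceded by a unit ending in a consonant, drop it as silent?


Word: "gentle" (6 letters)
Left-to-right scan:
  (1) 'g' (letter)
  (2) 'e' (letter)
  (3) 'n' (letter)
  (4) 't' (letter)
  (5) 'l' (letter)
  (6) 'e' (letter)
Units from scan: 6
Final unit is 'e' after a consonant -> drop as silent (-1)
Sound units = 5 units


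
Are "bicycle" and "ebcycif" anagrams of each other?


Word 1: "bicycle" → sorted: bcceily
Word 2: "ebcycif" → sorted: bccefiy
Same letters? bcceily != bccefiy
Anagram = No


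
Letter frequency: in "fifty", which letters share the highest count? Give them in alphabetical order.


Word: "fifty"
Letter counts:
  'f': 2
  'i': 1
  't': 1
  'y': 1
Maximum count = 2
Most frequent = 'f' (2 times each)


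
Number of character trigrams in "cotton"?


Word: "cotton" (length 6)
Number of 3-grams = length - 3 + 1 = 6 - 3 + 1
= 4


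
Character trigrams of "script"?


Word: "script" (length 6)
Number of trigrams = 6 - 3 + 1 = 4
  Position 0: "scr"
  Position 1: "cri"
  Position 2: "rip"
  Position 3: "ipt"
Trigrams = "scr", "cri", "rip", "ipt"


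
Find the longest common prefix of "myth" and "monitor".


Word 1: "myth"
Word 2: "monitor"
Comparing from start:
  Pos 0: 'm' == 'm'
  Pos 1: 'y' != 'o' (stop)
LCP = "m" (length 1)


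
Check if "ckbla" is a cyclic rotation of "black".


Word: "black", Candidate: "ckbla"
Method: check if candidate is substring of word+word
"blackblack" contains "ckbla"? Yes
Is rotation = Yes


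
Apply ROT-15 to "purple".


Word: "purple"
Shift: 15
Each letter → (letter + shift) mod 26:
  'p' (15) + 15 = 4 → 'e'
  'u' (20) + 15 = 9 → 'j'
  'r' (17) + 15 = 6 → 'g'
  'p' (15) + 15 = 4 → 'e'
  'l' (11) + 15 = 0 → 'a'
  'e' (4) + 15 = 19 → 't'
Result = "ejgeat"


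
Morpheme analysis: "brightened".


Word: "brightened"
Morphemes: bright | -en | -ed
Each morpheme carries meaning
= 3 morphemes


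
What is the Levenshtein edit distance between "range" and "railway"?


Word 1: "range" (length 5)
Word 2: "railway" (length 7)
One optimal edit sequence (insert/delete/substitute each cost 1):
  1. keep 'r'
  2. keep 'a'
  3. insert 'i'  (+1)
  4. insert 'l'  (+1)
  5. substitute 'n' -> 'w'  (+1)
  6. substitute 'g' -> 'a'  (+1)
  7. substitute 'e' -> 'y'  (+1)
Total edit operations: 5
Edit distance = 5


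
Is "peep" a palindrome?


Word: "peep"
Reversed: "peep"
Forward == Backward? peep == peep
Palindrome = Yes


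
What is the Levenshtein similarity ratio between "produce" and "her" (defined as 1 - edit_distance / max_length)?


Word 1: "produce" (length 7)
Word 2: "her" (length 3)
One optimal edit sequence:
  1. delete 'p'  (+1)
  2. delete 'r'  (+1)
  3. delete 'o'  (+1)
  4. delete 'd'  (+1)
  5. substitute 'u' -> 'h'  (+1)
  6. substitute 'c' -> 'e'  (+1)
  7. substitute 'e' -> 'r'  (+1)
Edit distance = 7
Max length = max(7, 3) = 7
Similarity = 1 - 7/7
= 0.0000


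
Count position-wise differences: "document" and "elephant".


Comparing character by character (same length = 8):
  Pos 0: 'd' vs 'e' !=
  Pos 1: 'o' vs 'l' !=
  Pos 2: 'c' vs 'e' !=
  Pos 3: 'u' vs 'p' !=
  Pos 4: 'm' vs 'h' !=
  Pos 5: 'e' vs 'a' !=
  Pos 6: 'n' vs 'n' =
  Pos 7: 't' vs 't' =
Hamming distance = 6


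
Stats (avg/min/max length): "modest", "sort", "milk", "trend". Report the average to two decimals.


Lengths: "modest"=6, "sort"=4, "milk"=4, "trend"=5
Sum = 19, Count = 4
Average = 19/4 = 4.75
= avg=4.75, min=4, max=6


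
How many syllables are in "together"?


Word: "together"
Syllable breakdown: to / geth / er
Counting: 3 parts
= 3 syllables


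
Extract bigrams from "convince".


Word: "convince" (length 8)
Number of bigrams = 8 - 2 + 1 = 7
  Position 0: "co"
  Position 1: "on"
  Position 2: "nv"
  Position 3: "vi"
  Position 4: "in"
  Position 5: "nc"
  Position 6: "ce"
Bigrams = "co", "on", "nv", "vi", "in", "nc", "ce"


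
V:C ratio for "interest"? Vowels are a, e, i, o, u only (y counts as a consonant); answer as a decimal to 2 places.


Word: "interest"
Vowels (a,e,i,o,u): 3
Consonants: 5
Ratio = 3/5
= 0.60


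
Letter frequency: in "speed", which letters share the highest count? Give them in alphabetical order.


Word: "speed"
Letter counts:
  'd': 1
  'e': 2
  'p': 1
  's': 1
Maximum count = 2
Most frequent = 'e' (2 times each)


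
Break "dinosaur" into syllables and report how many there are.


Word: "dinosaur"
Syllable breakdown: di-no-saur
Counting: 3 parts
= 3 syllables


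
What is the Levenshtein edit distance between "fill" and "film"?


Word 1: "fill" (length 4)
Word 2: "film" (length 4)
One optimal edit sequence (insert/delete/substitute each cost 1):
  1. keep 'f'
  2. keep 'i'
  3. keep 'l'
  4. substitute 'l' -> 'm'  (+1)
Total edit operations: 1
Edit distance = 1


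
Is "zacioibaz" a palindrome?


Word: "zacioibaz"
Reversed: "zabioicaz"
Forward == Backward? zacioibaz != zabioicaz
Palindrome = No


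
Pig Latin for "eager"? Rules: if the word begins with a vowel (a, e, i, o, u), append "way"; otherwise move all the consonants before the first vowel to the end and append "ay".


Word: "eager"
Starts with vowel → add 'way'
Pig Latin = "eagerway"


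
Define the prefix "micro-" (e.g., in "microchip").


Prefix: micro-
As in: microchip -> micro- + chip
Meaning = small


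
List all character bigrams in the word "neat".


Word: "neat" (length 4)
Number of bigrams = 4 - 2 + 1 = 3
  Position 0: "ne"
  Position 1: "ea"
  Position 2: "at"
Bigrams = "ne", "ea", "at"


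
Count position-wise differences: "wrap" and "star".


Comparing character by character (same length = 4):
  Pos 0: 'w' vs 's' !=
  Pos 1: 'r' vs 't' !=
  Pos 2: 'a' vs 'a' =
  Pos 3: 'p' vs 'r' !=
Hamming distance = 3


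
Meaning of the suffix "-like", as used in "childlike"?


Suffix: -like
Example: childlike (child + -like)
Meaning = resembling


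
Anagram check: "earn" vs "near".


Word 1: "earn" → sorted: aenr
Word 2: "near" → sorted: aenr
Same letters? aenr == aenr
Anagram = Yes


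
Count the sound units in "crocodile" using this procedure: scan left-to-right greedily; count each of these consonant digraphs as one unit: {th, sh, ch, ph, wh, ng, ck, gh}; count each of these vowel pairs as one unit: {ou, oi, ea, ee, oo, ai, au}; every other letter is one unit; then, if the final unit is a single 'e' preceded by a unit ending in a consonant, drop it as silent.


Word: "crocodile" (9 letters)
Left-to-right scan:
  1. 'c' (letter)
  2. 'r' (letter)
  3. 'o' (letter)
  4. 'c' (letter)
  5. 'o' (letter)
  6. 'd' (letter)
  7. 'i' (letter)
  8. 'l' (letter)
  9. 'e' (letter)
Units from scan: 9
Final unit is 'e' after a consonant -> drop as silent (-1)
Sound units = 8 units


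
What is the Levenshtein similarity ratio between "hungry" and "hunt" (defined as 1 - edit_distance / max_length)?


Word 1: "hungry" (length 6)
Word 2: "hunt" (length 4)
One optimal edit sequence:
  1. keep 'h'
  2. keep 'u'
  3. keep 'n'
  4. delete 'g'  (+1)
  5. delete 'r'  (+1)
  6. substitute 'y' -> 't'  (+1)
Edit distance = 3
Max length = max(6, 4) = 6
Similarity = 1 - 3/6
= 0.5000


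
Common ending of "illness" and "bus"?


Word 1: "illness"
Word 2: "bus"
Comparing from end:
  Pos -1: 's' == 's'
  Pos -2: 's' != 'u' (stop)
LCS = "s" (length 1)


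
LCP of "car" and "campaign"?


Word 1: "car"
Word 2: "campaign"
Comparing from start:
  Pos 0: 'c' == 'c'
  Pos 1: 'a' == 'a'
  Pos 2: 'r' != 'm' (stop)
LCP = "ca" (length 2)


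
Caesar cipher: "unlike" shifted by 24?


Word: "unlike"
Shift: 24
Each letter → (letter + shift) mod 26:
  'u' (20) + 24 = 18 → 's'
  'n' (13) + 24 = 11 → 'l'
  'l' (11) + 24 = 9 → 'j'
  'i' (8) + 24 = 6 → 'g'
  'k' (10) + 24 = 8 → 'i'
  'e' (4) + 24 = 2 → 'c'
Result = "sljgic"


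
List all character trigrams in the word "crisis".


Word: "crisis" (length 6)
Number of trigrams = 6 - 3 + 1 = 4
  Position 0: "cri"
  Position 1: "ris"
  Position 2: "isi"
  Position 3: "sis"
Trigrams = "cri", "ris", "isi", "sis"


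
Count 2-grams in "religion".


Word: "religion" (length 8)
Number of 2-grams = length - 2 + 1 = 8 - 2 + 1
= 7


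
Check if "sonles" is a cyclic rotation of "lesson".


Word: "lesson", Candidate: "sonles"
Method: check if candidate is substring of word+word
"lessonlesson" contains "sonles"? Yes
Is rotation = Yes


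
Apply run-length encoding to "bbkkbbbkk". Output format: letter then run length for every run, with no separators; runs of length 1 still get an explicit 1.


String: "bbkkbbbkk"
Scanning for consecutive runs:
  'b' x 2
  'k' x 2
  'b' x 3
  'k' x 2
RLE = "b2k2b3k2"


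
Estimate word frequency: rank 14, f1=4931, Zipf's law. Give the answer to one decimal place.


Zipf's law: f(r) = f(1) / r
f(1) = 4931
f(14) = 4931 / 14
= 352.2 occurrences


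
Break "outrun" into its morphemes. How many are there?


Word: "outrun"
Morphemes: out- / run
Each morpheme carries meaning
= 2 morphemes


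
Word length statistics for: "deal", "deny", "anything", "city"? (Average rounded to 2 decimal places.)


Lengths: "deal"=4, "deny"=4, "anything"=8, "city"=4
Sum = 20, Count = 4
Average = 20/4 = 5.00
= avg=5.00, min=4, max=8


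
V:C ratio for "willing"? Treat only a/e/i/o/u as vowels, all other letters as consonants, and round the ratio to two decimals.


Word: "willing"
Vowels (a,e,i,o,u): 2
Consonants: 5
Ratio = 2/5
= 0.40


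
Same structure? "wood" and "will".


Pattern of "wood": [0, 1, 1, 2]
Pattern of "will": [0, 1, 2, 2]
Patterns do not match
Same pattern = No


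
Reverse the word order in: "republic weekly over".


Original: "republic weekly over"
Words (1..n): republic | weekly | over
Reversed (n..1): over | weekly | republic
Result = "over weekly republic"


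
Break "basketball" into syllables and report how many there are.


Word: "basketball"
Syllable breakdown: bas / ket / ball
Counting: 3 parts
= 3 syllables


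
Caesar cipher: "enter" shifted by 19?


Word: "enter"
Shift: 19
Each letter → (letter + shift) mod 26:
  'e' (4) + 19 = 23 → 'x'
  'n' (13) + 19 = 6 → 'g'
  't' (19) + 19 = 12 → 'm'
  'e' (4) + 19 = 23 → 'x'
  'r' (17) + 19 = 10 → 'k'
Result = "xgmxk"


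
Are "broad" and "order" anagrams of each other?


Word 1: "broad" → sorted: abdor
Word 2: "order" → sorted: deorr
Same letters? abdor != deorr
Anagram = No


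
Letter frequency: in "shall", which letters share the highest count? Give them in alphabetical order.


Word: "shall"
Letter counts:
  'a': 1
  'h': 1
  'l': 2
  's': 1
Maximum count = 2
Most frequent = 'l' (2 times each)


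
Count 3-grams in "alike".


Word: "alike" (length 5)
Number of 3-grams = length - 3 + 1 = 5 - 3 + 1
= 3


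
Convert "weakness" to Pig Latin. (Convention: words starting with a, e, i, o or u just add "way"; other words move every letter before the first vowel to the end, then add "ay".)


Word: "weakness"
Starts with consonant(s) → move to end, add 'ay'
Consonant cluster: "w"
Pig Latin = "eaknessway"


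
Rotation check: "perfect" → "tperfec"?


Word: "perfect", Candidate: "tperfec"
Method: check if candidate is substring of word+word
"perfectperfect" contains "tperfec"? Yes
Is rotation = Yes


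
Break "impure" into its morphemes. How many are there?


Word: "impure"
Morphemes: im- + pure
Each morpheme carries meaning
= 2 morphemes


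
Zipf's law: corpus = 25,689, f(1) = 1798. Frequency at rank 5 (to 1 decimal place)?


Zipf's law: f(r) = f(1) / r
f(1) = 1798
f(5) = 1798 / 5
= 359.6 occurrences


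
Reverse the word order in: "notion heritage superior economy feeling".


Original: "notion heritage superior economy feeling"
Words (1..n): notion | heritage | superior | economy | feeling
Reversed (n..1): feeling | economy | superior | heritage | notion
Result = "feeling economy superior heritage notion"


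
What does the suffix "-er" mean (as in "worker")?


Suffix: -er
As in: worker -> work + -er
Meaning = one who / more


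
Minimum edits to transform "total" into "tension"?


Word 1: "total" (length 5)
Word 2: "tension" (length 7)
One optimal edit sequence (insert/delete/substitute each cost 1):
  1. keep 't'
  2. insert 'e'  (+1)
  3. insert 'n'  (+1)
  4. substitute 'o' -> 's'  (+1)
  5. substitute 't' -> 'i'  (+1)
  6. substitute 'a' -> 'o'  (+1)
  7. substitute 'l' -> 'n'  (+1)
Total edit operations: 6
Edit distance = 6


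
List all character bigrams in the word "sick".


Word: "sick" (length 4)
Number of bigrams = 4 - 2 + 1 = 3
  Position 0: "si"
  Position 1: "ic"
  Position 2: "ck"
Bigrams = "si", "ic", "ck"


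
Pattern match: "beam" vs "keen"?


Pattern of "beam": [0, 1, 2, 3]
Pattern of "keen": [0, 1, 1, 2]
Patterns do not match
Same pattern = No


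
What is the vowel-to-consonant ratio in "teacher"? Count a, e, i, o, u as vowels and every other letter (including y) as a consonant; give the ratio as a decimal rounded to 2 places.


Word: "teacher"
Vowels (a,e,i,o,u): 3
Consonants: 4
Ratio = 3/4
= 0.75


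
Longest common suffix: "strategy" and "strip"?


Word 1: "strategy"
Word 2: "strip"
Comparing from end:
  Pos -1: 'y' != 'p' (stop)
LCS = "" (length 0)


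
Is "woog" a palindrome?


Word: "woog"
Reversed: "goow"
Forward == Backward? woog != goow
Palindrome = No


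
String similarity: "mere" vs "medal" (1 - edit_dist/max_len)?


Word 1: "mere" (length 4)
Word 2: "medal" (length 5)
One optimal edit sequence:
  1. keep 'm'
  2. keep 'e'
  3. insert 'd'  (+1)
  4. substitute 'r' -> 'a'  (+1)
  5. substitute 'e' -> 'l'  (+1)
Edit distance = 3
Max length = max(4, 5) = 5
Similarity = 1 - 3/5
= 0.4000


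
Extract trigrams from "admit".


Word: "admit" (length 5)
Number of trigrams = 5 - 3 + 1 = 3
  Position 0: "adm"
  Position 1: "dmi"
  Position 2: "mit"
Trigrams = "adm", "dmi", "mit"


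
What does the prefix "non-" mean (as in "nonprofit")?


Prefix: non-
Example: nonprofit = non- + profit
Meaning = not


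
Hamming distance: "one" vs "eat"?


Comparing character by character (same length = 3):
  Pos 0: 'o' vs 'e' !=
  Pos 1: 'n' vs 'a' !=
  Pos 2: 'e' vs 't' !=
Hamming distance = 3


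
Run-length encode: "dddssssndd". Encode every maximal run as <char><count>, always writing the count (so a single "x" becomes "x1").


String: "dddssssndd"
Scanning for consecutive runs:
  'd' x 3
  's' x 4
  'n' x 1
  'd' x 2
RLE = "d3s4n1d2"


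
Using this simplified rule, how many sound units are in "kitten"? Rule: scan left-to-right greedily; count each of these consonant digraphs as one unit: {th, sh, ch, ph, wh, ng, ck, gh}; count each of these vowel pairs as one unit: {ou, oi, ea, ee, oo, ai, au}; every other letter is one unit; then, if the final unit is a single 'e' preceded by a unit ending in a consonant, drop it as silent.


Word: "kitten" (6 letters)
Left-to-right scan:
  1. 'k' (letter)
  2. 'i' (letter)
  3. 't' (letter)
  4. 't' (letter)
  5. 'e' (letter)
  6. 'n' (letter)
Units from scan: 6
Sound units = 6 units


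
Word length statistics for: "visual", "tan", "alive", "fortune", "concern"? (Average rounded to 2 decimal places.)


Lengths: "visual"=6, "tan"=3, "alive"=5, "fortune"=7, "concern"=7
Sum = 28, Count = 5
Average = 28/5 = 5.60
= avg=5.60, min=3, max=7
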